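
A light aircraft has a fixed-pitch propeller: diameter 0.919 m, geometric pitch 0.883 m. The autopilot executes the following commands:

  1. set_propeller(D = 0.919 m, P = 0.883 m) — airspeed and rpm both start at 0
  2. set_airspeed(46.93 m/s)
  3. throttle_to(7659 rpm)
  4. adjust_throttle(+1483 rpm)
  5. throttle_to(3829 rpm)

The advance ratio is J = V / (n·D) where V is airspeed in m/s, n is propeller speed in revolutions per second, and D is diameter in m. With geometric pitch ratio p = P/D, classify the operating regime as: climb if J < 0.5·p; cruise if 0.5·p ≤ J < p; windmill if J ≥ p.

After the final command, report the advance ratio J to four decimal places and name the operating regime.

J = 0.8002, regime = cruise

set_propeller: D = 0.919 m, P = 0.883 m (p = P/D = 0.960827); state ← (V=0, rpm=0)
set_airspeed(46.93): V ← 46.93 m/s
throttle_to(7659): rpm ← 7659
adjust_throttle(+1483): rpm ← 7659 +1483 = 9142
throttle_to(3829): rpm ← 3829
final state: V = 46.93 m/s, rpm = 3829 → n = rpm/60 = 63.816667 rev/s
J = V / (n·D) = 46.93 / (63.816667 × 0.919) = 0.800204
regime bands: climb J<0.4804 | cruise [0.4804, 0.9608) | windmill J≥0.9608
J = 0.8002 → cruise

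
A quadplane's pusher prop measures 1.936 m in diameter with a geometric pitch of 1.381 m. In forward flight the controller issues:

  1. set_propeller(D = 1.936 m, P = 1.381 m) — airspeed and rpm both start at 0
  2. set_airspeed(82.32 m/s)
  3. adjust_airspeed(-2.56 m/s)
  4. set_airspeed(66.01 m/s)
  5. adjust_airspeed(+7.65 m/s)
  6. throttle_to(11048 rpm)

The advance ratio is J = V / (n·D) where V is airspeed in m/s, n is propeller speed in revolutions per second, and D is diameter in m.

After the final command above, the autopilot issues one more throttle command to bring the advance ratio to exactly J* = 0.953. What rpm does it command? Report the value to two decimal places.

rpm = 2395.44

set_propeller: D = 1.936 m, P = 1.381 m (p = P/D = 0.713326); state ← (V=0, rpm=0)
set_airspeed(82.32): V ← 82.32 m/s
adjust_airspeed(-2.56): V ← 82.32 -2.56 = 79.76 m/s
set_airspeed(66.01): V ← 66.01 m/s
adjust_airspeed(+7.65): V ← 66.01 +7.65 = 73.66 m/s
throttle_to(11048): rpm ← 11048
final state: V = 73.66 m/s, rpm = 11048 → n = rpm/60 = 184.133333 rev/s
target J* = 0.953; solve J* = V/(n·D) for n: n = V/(J*·D) = 73.66/(0.953 × 1.936) = 39.923946 rev/s
rpm = 60·n = 2395.436768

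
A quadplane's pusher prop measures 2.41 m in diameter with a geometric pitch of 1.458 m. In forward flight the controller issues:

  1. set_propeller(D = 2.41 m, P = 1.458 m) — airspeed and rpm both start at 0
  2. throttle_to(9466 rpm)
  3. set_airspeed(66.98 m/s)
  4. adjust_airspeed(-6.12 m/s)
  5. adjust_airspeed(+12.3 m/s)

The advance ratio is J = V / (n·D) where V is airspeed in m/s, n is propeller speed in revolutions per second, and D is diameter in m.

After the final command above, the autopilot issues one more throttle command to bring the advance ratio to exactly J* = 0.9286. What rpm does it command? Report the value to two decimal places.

set_propeller: D = 2.41 m, P = 1.458 m (p = P/D = 0.604979); state ← (V=0, rpm=0)
throttle_to(9466): rpm ← 9466
set_airspeed(66.98): V ← 66.98 m/s
adjust_airspeed(-6.12): V ← 66.98 -6.12 = 60.86 m/s
adjust_airspeed(+12.3): V ← 60.86 +12.3 = 73.16 m/s
final state: V = 73.16 m/s, rpm = 9466 → n = rpm/60 = 157.766667 rev/s
target J* = 0.9286; solve J* = V/(n·D) for n: n = V/(J*·D) = 73.16/(0.9286 × 2.41) = 32.690983 rev/s
rpm = 60·n = 1961.458958

rpm = 1961.46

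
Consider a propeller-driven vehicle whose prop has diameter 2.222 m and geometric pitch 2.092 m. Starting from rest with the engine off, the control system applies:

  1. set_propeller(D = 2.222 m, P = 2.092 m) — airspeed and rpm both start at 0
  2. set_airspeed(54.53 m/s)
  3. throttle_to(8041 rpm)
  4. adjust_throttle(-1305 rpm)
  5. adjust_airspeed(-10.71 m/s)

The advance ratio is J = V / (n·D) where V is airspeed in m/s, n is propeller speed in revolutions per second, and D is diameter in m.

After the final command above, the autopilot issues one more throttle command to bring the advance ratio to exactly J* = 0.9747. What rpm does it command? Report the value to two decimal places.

set_propeller: D = 2.222 m, P = 2.092 m (p = P/D = 0.941494); state ← (V=0, rpm=0)
set_airspeed(54.53): V ← 54.53 m/s
throttle_to(8041): rpm ← 8041
adjust_throttle(-1305): rpm ← 8041 -1305 = 6736
adjust_airspeed(-10.71): V ← 54.53 -10.71 = 43.82 m/s
final state: V = 43.82 m/s, rpm = 6736 → n = rpm/60 = 112.266667 rev/s
target J* = 0.9747; solve J* = V/(n·D) for n: n = V/(J*·D) = 43.82/(0.9747 × 2.222) = 20.232864 rev/s
rpm = 60·n = 1213.971813

rpm = 1213.97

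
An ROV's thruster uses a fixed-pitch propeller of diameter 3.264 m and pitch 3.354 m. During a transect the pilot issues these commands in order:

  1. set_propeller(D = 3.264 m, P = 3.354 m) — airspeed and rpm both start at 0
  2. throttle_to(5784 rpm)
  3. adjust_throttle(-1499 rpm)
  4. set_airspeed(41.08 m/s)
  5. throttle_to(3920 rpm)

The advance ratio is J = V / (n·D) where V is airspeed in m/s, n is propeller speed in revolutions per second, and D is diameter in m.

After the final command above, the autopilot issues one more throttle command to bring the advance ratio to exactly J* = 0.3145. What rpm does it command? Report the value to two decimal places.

set_propeller: D = 3.264 m, P = 3.354 m (p = P/D = 1.027574); state ← (V=0, rpm=0)
throttle_to(5784): rpm ← 5784
adjust_throttle(-1499): rpm ← 5784 -1499 = 4285
set_airspeed(41.08): V ← 41.08 m/s
throttle_to(3920): rpm ← 3920
final state: V = 41.08 m/s, rpm = 3920 → n = rpm/60 = 65.333333 rev/s
target J* = 0.3145; solve J* = V/(n·D) for n: n = V/(J*·D) = 41.08/(0.3145 × 3.264) = 40.018392 rev/s
rpm = 60·n = 2401.103526

rpm = 2401.10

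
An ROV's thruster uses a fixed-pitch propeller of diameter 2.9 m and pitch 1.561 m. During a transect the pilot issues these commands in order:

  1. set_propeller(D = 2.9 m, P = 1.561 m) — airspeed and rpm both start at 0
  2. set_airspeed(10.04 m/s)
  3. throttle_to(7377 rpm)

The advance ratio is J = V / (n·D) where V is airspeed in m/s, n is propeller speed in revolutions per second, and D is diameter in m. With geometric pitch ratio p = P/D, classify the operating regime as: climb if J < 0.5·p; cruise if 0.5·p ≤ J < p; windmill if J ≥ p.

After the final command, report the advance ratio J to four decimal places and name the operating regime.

set_propeller: D = 2.9 m, P = 1.561 m (p = P/D = 0.538276); state ← (V=0, rpm=0)
set_airspeed(10.04): V ← 10.04 m/s
throttle_to(7377): rpm ← 7377
final state: V = 10.04 m/s, rpm = 7377 → n = rpm/60 = 122.950000 rev/s
J = V / (n·D) = 10.04 / (122.950000 × 2.9) = 0.028158
regime bands: climb J<0.2691 | cruise [0.2691, 0.5383) | windmill J≥0.5383
J = 0.0282 → climb

J = 0.0282, regime = climb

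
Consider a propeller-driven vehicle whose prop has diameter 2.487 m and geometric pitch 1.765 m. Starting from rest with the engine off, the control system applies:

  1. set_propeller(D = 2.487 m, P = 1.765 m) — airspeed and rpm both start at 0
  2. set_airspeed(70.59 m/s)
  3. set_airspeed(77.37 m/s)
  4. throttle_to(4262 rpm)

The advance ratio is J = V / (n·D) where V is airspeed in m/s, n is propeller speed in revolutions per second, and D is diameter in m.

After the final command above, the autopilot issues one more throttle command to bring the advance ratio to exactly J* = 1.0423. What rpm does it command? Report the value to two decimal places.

rpm = 1790.83

set_propeller: D = 2.487 m, P = 1.765 m (p = P/D = 0.709690); state ← (V=0, rpm=0)
set_airspeed(70.59): V ← 70.59 m/s
set_airspeed(77.37): V ← 77.37 m/s
throttle_to(4262): rpm ← 4262
final state: V = 77.37 m/s, rpm = 4262 → n = rpm/60 = 71.033333 rev/s
target J* = 1.0423; solve J* = V/(n·D) for n: n = V/(J*·D) = 77.37/(1.0423 × 2.487) = 29.847233 rev/s
rpm = 60·n = 1790.833971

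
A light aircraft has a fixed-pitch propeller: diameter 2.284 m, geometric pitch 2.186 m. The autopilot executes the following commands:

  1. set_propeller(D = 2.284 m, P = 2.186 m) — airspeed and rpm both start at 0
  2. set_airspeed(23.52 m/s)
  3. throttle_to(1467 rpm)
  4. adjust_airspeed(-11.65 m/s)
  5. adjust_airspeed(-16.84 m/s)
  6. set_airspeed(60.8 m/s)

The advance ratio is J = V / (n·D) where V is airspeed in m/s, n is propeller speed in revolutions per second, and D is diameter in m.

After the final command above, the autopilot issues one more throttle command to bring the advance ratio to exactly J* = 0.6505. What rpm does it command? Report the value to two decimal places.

rpm = 2455.34

set_propeller: D = 2.284 m, P = 2.186 m (p = P/D = 0.957093); state ← (V=0, rpm=0)
set_airspeed(23.52): V ← 23.52 m/s
throttle_to(1467): rpm ← 1467
adjust_airspeed(-11.65): V ← 23.52 -11.65 = 11.87 m/s
adjust_airspeed(-16.84): V ← 11.87 -16.84 = -4.97 m/s
set_airspeed(60.8): V ← 60.8 m/s
final state: V = 60.8 m/s, rpm = 1467 → n = rpm/60 = 24.450000 rev/s
target J* = 0.6505; solve J* = V/(n·D) for n: n = V/(J*·D) = 60.8/(0.6505 × 2.284) = 40.922314 rev/s
rpm = 60·n = 2455.338814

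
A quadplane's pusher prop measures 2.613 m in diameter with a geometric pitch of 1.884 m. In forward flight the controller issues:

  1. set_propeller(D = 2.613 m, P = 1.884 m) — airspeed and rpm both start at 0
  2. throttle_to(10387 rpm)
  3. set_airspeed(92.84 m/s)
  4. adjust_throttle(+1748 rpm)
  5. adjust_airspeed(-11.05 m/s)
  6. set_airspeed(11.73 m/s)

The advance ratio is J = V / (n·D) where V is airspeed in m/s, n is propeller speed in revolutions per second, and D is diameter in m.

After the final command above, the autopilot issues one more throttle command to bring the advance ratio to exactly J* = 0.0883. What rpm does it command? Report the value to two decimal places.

set_propeller: D = 2.613 m, P = 1.884 m (p = P/D = 0.721010); state ← (V=0, rpm=0)
throttle_to(10387): rpm ← 10387
set_airspeed(92.84): V ← 92.84 m/s
adjust_throttle(+1748): rpm ← 10387 +1748 = 12135
adjust_airspeed(-11.05): V ← 92.84 -11.05 = 81.79 m/s
set_airspeed(11.73): V ← 11.73 m/s
final state: V = 11.73 m/s, rpm = 12135 → n = rpm/60 = 202.250000 rev/s
target J* = 0.0883; solve J* = V/(n·D) for n: n = V/(J*·D) = 11.73/(0.0883 × 2.613) = 50.839105 rev/s
rpm = 60·n = 3050.346317

rpm = 3050.35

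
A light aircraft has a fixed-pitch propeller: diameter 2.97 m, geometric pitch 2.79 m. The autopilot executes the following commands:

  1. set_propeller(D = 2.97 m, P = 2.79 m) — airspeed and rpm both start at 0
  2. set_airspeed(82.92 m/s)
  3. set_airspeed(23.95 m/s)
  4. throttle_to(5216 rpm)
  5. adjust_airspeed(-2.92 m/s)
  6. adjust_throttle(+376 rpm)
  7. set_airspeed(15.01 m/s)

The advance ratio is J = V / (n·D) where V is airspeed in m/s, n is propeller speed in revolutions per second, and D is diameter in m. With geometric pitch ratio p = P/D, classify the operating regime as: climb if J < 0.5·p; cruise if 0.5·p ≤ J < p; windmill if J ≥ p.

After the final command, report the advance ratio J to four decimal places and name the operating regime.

set_propeller: D = 2.97 m, P = 2.79 m (p = P/D = 0.939394); state ← (V=0, rpm=0)
set_airspeed(82.92): V ← 82.92 m/s
set_airspeed(23.95): V ← 23.95 m/s
throttle_to(5216): rpm ← 5216
adjust_airspeed(-2.92): V ← 23.95 -2.92 = 21.03 m/s
adjust_throttle(+376): rpm ← 5216 +376 = 5592
set_airspeed(15.01): V ← 15.01 m/s
final state: V = 15.01 m/s, rpm = 5592 → n = rpm/60 = 93.200000 rev/s
J = V / (n·D) = 15.01 / (93.200000 × 2.97) = 0.054226
regime bands: climb J<0.4697 | cruise [0.4697, 0.9394) | windmill J≥0.9394
J = 0.0542 → climb

J = 0.0542, regime = climb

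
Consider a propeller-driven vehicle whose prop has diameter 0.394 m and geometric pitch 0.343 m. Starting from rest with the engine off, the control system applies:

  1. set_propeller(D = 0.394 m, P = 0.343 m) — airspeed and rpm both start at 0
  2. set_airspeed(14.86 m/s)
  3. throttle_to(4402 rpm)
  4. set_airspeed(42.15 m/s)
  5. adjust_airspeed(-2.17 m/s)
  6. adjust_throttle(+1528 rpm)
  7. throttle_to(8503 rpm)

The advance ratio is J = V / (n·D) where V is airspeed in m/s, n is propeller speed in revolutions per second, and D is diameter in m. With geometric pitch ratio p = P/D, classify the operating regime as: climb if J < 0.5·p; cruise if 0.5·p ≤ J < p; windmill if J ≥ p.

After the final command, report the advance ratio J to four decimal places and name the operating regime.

J = 0.7160, regime = cruise

set_propeller: D = 0.394 m, P = 0.343 m (p = P/D = 0.870558); state ← (V=0, rpm=0)
set_airspeed(14.86): V ← 14.86 m/s
throttle_to(4402): rpm ← 4402
set_airspeed(42.15): V ← 42.15 m/s
adjust_airspeed(-2.17): V ← 42.15 -2.17 = 39.98 m/s
adjust_throttle(+1528): rpm ← 4402 +1528 = 5930
throttle_to(8503): rpm ← 8503
final state: V = 39.98 m/s, rpm = 8503 → n = rpm/60 = 141.716667 rev/s
J = V / (n·D) = 39.98 / (141.716667 × 0.394) = 0.716021
regime bands: climb J<0.4353 | cruise [0.4353, 0.8706) | windmill J≥0.8706
J = 0.7160 → cruise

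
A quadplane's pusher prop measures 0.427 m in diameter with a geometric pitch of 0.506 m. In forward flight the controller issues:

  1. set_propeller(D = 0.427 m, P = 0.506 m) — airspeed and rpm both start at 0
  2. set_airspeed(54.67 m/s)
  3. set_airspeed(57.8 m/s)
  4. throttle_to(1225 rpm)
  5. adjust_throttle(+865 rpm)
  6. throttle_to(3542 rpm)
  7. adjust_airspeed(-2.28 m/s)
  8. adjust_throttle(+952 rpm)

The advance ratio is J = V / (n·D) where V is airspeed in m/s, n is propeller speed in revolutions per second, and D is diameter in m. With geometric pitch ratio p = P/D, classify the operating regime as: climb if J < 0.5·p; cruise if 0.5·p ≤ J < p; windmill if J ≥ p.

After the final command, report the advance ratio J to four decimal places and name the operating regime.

J = 1.7360, regime = windmill

set_propeller: D = 0.427 m, P = 0.506 m (p = P/D = 1.185012); state ← (V=0, rpm=0)
set_airspeed(54.67): V ← 54.67 m/s
set_airspeed(57.8): V ← 57.8 m/s
throttle_to(1225): rpm ← 1225
adjust_throttle(+865): rpm ← 1225 +865 = 2090
throttle_to(3542): rpm ← 3542
adjust_airspeed(-2.28): V ← 57.8 -2.28 = 55.52 m/s
adjust_throttle(+952): rpm ← 3542 +952 = 4494
final state: V = 55.52 m/s, rpm = 4494 → n = rpm/60 = 74.900000 rev/s
J = V / (n·D) = 55.52 / (74.900000 × 0.427) = 1.735960
regime bands: climb J<0.5925 | cruise [0.5925, 1.1850) | windmill J≥1.1850
J = 1.7360 → windmill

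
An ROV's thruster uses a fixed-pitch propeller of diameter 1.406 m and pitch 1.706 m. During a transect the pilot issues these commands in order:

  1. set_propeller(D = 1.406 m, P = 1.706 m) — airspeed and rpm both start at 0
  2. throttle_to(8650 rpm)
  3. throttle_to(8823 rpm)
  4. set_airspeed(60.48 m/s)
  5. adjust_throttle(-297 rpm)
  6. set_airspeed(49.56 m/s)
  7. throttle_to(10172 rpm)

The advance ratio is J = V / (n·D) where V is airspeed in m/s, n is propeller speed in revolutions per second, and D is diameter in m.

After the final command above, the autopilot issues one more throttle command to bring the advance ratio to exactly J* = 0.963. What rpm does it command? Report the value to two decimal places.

set_propeller: D = 1.406 m, P = 1.706 m (p = P/D = 1.213371); state ← (V=0, rpm=0)
throttle_to(8650): rpm ← 8650
throttle_to(8823): rpm ← 8823
set_airspeed(60.48): V ← 60.48 m/s
adjust_throttle(-297): rpm ← 8823 -297 = 8526
set_airspeed(49.56): V ← 49.56 m/s
throttle_to(10172): rpm ← 10172
final state: V = 49.56 m/s, rpm = 10172 → n = rpm/60 = 169.533333 rev/s
target J* = 0.963; solve J* = V/(n·D) for n: n = V/(J*·D) = 49.56/(0.963 × 1.406) = 36.603254 rev/s
rpm = 60·n = 2196.195211

rpm = 2196.20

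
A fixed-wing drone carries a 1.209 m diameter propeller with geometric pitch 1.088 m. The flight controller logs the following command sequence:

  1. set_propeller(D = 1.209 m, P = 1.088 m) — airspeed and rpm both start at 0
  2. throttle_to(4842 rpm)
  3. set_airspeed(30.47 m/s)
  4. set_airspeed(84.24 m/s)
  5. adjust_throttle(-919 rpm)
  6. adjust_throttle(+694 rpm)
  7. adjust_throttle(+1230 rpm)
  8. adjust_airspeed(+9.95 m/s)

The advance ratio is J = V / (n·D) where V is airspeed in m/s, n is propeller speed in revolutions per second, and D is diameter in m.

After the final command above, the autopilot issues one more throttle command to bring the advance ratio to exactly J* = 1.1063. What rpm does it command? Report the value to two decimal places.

rpm = 4225.29

set_propeller: D = 1.209 m, P = 1.088 m (p = P/D = 0.899917); state ← (V=0, rpm=0)
throttle_to(4842): rpm ← 4842
set_airspeed(30.47): V ← 30.47 m/s
set_airspeed(84.24): V ← 84.24 m/s
adjust_throttle(-919): rpm ← 4842 -919 = 3923
adjust_throttle(+694): rpm ← 3923 +694 = 4617
adjust_throttle(+1230): rpm ← 4617 +1230 = 5847
adjust_airspeed(+9.95): V ← 84.24 +9.95 = 94.19 m/s
final state: V = 94.19 m/s, rpm = 5847 → n = rpm/60 = 97.450000 rev/s
target J* = 1.1063; solve J* = V/(n·D) for n: n = V/(J*·D) = 94.19/(1.1063 × 1.209) = 70.421551 rev/s
rpm = 60·n = 4225.293037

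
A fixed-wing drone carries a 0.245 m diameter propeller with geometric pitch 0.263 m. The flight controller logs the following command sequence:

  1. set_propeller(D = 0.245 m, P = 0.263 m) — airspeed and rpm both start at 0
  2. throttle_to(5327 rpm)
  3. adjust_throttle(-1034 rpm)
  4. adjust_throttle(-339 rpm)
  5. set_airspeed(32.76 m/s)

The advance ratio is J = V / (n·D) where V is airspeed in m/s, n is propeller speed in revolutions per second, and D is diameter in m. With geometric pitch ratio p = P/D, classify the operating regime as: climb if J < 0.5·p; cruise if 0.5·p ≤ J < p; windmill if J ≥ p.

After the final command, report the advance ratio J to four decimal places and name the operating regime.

J = 2.0290, regime = windmill

set_propeller: D = 0.245 m, P = 0.263 m (p = P/D = 1.073469); state ← (V=0, rpm=0)
throttle_to(5327): rpm ← 5327
adjust_throttle(-1034): rpm ← 5327 -1034 = 4293
adjust_throttle(-339): rpm ← 4293 -339 = 3954
set_airspeed(32.76): V ← 32.76 m/s
final state: V = 32.76 m/s, rpm = 3954 → n = rpm/60 = 65.900000 rev/s
J = V / (n·D) = 32.76 / (65.900000 × 0.245) = 2.029048
regime bands: climb J<0.5367 | cruise [0.5367, 1.0735) | windmill J≥1.0735
J = 2.0290 → windmill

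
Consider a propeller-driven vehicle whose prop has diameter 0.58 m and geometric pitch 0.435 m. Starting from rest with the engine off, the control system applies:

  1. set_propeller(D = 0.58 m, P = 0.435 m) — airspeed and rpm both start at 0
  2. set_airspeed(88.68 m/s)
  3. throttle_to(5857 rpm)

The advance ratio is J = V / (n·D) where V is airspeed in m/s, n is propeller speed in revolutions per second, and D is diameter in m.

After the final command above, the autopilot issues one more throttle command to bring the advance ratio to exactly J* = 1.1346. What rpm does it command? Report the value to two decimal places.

rpm = 8085.49

set_propeller: D = 0.58 m, P = 0.435 m (p = P/D = 0.750000); state ← (V=0, rpm=0)
set_airspeed(88.68): V ← 88.68 m/s
throttle_to(5857): rpm ← 5857
final state: V = 88.68 m/s, rpm = 5857 → n = rpm/60 = 97.616667 rev/s
target J* = 1.1346; solve J* = V/(n·D) for n: n = V/(J*·D) = 88.68/(1.1346 × 0.58) = 134.758110 rev/s
rpm = 60·n = 8085.486606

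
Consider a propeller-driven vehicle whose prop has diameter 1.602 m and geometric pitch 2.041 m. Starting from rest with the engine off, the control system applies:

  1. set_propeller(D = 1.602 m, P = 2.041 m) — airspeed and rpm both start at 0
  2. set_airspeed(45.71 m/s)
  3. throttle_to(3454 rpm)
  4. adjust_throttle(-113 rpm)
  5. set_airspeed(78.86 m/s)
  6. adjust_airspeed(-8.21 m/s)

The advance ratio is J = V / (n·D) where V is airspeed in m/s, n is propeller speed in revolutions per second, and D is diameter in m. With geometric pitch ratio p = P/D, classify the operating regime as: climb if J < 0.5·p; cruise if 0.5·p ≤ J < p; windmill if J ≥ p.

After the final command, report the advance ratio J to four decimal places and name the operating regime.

J = 0.7920, regime = cruise

set_propeller: D = 1.602 m, P = 2.041 m (p = P/D = 1.274032); state ← (V=0, rpm=0)
set_airspeed(45.71): V ← 45.71 m/s
throttle_to(3454): rpm ← 3454
adjust_throttle(-113): rpm ← 3454 -113 = 3341
set_airspeed(78.86): V ← 78.86 m/s
adjust_airspeed(-8.21): V ← 78.86 -8.21 = 70.65 m/s
final state: V = 70.65 m/s, rpm = 3341 → n = rpm/60 = 55.683333 rev/s
J = V / (n·D) = 70.65 / (55.683333 × 1.602) = 0.791999
regime bands: climb J<0.6370 | cruise [0.6370, 1.2740) | windmill J≥1.2740
J = 0.7920 → cruise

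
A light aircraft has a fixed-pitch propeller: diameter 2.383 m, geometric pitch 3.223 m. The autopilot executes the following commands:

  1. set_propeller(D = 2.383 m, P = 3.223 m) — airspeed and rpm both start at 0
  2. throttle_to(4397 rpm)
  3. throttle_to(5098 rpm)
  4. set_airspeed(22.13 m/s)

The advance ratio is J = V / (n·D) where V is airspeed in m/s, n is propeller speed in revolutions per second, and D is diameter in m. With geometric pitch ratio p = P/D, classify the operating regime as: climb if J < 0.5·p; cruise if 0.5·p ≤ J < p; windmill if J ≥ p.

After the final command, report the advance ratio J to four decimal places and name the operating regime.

J = 0.1093, regime = climb

set_propeller: D = 2.383 m, P = 3.223 m (p = P/D = 1.352497); state ← (V=0, rpm=0)
throttle_to(4397): rpm ← 4397
throttle_to(5098): rpm ← 5098
set_airspeed(22.13): V ← 22.13 m/s
final state: V = 22.13 m/s, rpm = 5098 → n = rpm/60 = 84.966667 rev/s
J = V / (n·D) = 22.13 / (84.966667 × 2.383) = 0.109297
regime bands: climb J<0.6762 | cruise [0.6762, 1.3525) | windmill J≥1.3525
J = 0.1093 → climb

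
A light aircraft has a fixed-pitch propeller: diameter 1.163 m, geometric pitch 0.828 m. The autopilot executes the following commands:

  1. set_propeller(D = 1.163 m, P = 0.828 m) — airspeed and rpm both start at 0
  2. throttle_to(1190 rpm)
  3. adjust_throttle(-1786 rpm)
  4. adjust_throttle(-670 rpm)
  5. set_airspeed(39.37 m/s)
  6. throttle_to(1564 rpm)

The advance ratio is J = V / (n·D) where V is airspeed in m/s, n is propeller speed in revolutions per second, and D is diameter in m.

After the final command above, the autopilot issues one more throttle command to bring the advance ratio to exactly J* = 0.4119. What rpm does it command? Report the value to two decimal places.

set_propeller: D = 1.163 m, P = 0.828 m (p = P/D = 0.711952); state ← (V=0, rpm=0)
throttle_to(1190): rpm ← 1190
adjust_throttle(-1786): rpm ← 1190 -1786 = -596
adjust_throttle(-670): rpm ← -596 -670 = -1266
set_airspeed(39.37): V ← 39.37 m/s
throttle_to(1564): rpm ← 1564
final state: V = 39.37 m/s, rpm = 1564 → n = rpm/60 = 26.066667 rev/s
target J* = 0.4119; solve J* = V/(n·D) for n: n = V/(J*·D) = 39.37/(0.4119 × 1.163) = 82.185255 rev/s
rpm = 60·n = 4931.115313

rpm = 4931.12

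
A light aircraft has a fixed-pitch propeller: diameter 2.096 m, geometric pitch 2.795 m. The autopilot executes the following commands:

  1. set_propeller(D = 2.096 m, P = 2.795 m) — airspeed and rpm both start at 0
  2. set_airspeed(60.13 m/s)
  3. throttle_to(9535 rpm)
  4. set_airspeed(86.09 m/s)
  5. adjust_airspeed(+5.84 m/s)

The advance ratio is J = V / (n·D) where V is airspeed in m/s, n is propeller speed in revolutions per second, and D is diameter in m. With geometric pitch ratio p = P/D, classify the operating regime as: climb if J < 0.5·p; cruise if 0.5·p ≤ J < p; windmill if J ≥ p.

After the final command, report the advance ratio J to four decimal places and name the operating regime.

J = 0.2760, regime = climb

set_propeller: D = 2.096 m, P = 2.795 m (p = P/D = 1.333492); state ← (V=0, rpm=0)
set_airspeed(60.13): V ← 60.13 m/s
throttle_to(9535): rpm ← 9535
set_airspeed(86.09): V ← 86.09 m/s
adjust_airspeed(+5.84): V ← 86.09 +5.84 = 91.93 m/s
final state: V = 91.93 m/s, rpm = 9535 → n = rpm/60 = 158.916667 rev/s
J = V / (n·D) = 91.93 / (158.916667 × 2.096) = 0.275992
regime bands: climb J<0.6667 | cruise [0.6667, 1.3335) | windmill J≥1.3335
J = 0.2760 → climb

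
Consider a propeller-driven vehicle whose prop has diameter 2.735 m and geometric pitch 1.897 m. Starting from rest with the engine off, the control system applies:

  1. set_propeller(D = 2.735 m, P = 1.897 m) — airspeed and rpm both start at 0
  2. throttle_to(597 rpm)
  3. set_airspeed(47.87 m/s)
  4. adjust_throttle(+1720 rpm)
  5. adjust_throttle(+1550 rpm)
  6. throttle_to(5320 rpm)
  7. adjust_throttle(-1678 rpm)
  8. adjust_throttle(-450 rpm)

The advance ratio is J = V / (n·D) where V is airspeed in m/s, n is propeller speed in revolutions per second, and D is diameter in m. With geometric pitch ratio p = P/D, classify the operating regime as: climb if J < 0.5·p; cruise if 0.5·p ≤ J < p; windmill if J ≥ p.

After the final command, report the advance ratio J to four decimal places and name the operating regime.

set_propeller: D = 2.735 m, P = 1.897 m (p = P/D = 0.693601); state ← (V=0, rpm=0)
throttle_to(597): rpm ← 597
set_airspeed(47.87): V ← 47.87 m/s
adjust_throttle(+1720): rpm ← 597 +1720 = 2317
adjust_throttle(+1550): rpm ← 2317 +1550 = 3867
throttle_to(5320): rpm ← 5320
adjust_throttle(-1678): rpm ← 5320 -1678 = 3642
adjust_throttle(-450): rpm ← 3642 -450 = 3192
final state: V = 47.87 m/s, rpm = 3192 → n = rpm/60 = 53.200000 rev/s
J = V / (n·D) = 47.87 / (53.200000 × 2.735) = 0.328999
regime bands: climb J<0.3468 | cruise [0.3468, 0.6936) | windmill J≥0.6936
J = 0.3290 → climb

J = 0.3290, regime = climb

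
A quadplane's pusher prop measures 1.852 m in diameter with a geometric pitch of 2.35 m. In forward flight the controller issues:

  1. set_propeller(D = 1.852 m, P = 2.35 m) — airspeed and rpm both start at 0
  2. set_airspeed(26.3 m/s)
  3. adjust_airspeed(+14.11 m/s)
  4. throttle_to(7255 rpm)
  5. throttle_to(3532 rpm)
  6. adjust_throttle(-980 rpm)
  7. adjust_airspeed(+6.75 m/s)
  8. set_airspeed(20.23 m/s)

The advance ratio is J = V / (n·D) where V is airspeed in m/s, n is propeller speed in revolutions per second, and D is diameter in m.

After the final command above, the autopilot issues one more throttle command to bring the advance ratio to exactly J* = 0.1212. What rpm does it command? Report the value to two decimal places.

set_propeller: D = 1.852 m, P = 2.35 m (p = P/D = 1.268898); state ← (V=0, rpm=0)
set_airspeed(26.3): V ← 26.3 m/s
adjust_airspeed(+14.11): V ← 26.3 +14.11 = 40.41 m/s
throttle_to(7255): rpm ← 7255
throttle_to(3532): rpm ← 3532
adjust_throttle(-980): rpm ← 3532 -980 = 2552
adjust_airspeed(+6.75): V ← 40.41 +6.75 = 47.16 m/s
set_airspeed(20.23): V ← 20.23 m/s
final state: V = 20.23 m/s, rpm = 2552 → n = rpm/60 = 42.533333 rev/s
target J* = 0.1212; solve J* = V/(n·D) for n: n = V/(J*·D) = 20.23/(0.1212 × 1.852) = 90.126453 rev/s
rpm = 60·n = 5407.587195

rpm = 5407.59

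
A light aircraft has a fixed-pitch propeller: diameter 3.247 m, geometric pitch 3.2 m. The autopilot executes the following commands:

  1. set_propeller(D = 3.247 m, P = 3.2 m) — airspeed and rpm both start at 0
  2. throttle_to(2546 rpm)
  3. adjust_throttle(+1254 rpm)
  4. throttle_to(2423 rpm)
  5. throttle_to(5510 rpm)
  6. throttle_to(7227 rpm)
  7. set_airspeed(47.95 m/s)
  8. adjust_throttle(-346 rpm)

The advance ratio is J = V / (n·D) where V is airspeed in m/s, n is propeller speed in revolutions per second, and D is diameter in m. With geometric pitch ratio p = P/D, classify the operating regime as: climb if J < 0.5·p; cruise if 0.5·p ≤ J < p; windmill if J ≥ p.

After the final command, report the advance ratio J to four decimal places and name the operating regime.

J = 0.1288, regime = climb

set_propeller: D = 3.247 m, P = 3.2 m (p = P/D = 0.985525); state ← (V=0, rpm=0)
throttle_to(2546): rpm ← 2546
adjust_throttle(+1254): rpm ← 2546 +1254 = 3800
throttle_to(2423): rpm ← 2423
throttle_to(5510): rpm ← 5510
throttle_to(7227): rpm ← 7227
set_airspeed(47.95): V ← 47.95 m/s
adjust_throttle(-346): rpm ← 7227 -346 = 6881
final state: V = 47.95 m/s, rpm = 6881 → n = rpm/60 = 114.683333 rev/s
J = V / (n·D) = 47.95 / (114.683333 × 3.247) = 0.128767
regime bands: climb J<0.4928 | cruise [0.4928, 0.9855) | windmill J≥0.9855
J = 0.1288 → climb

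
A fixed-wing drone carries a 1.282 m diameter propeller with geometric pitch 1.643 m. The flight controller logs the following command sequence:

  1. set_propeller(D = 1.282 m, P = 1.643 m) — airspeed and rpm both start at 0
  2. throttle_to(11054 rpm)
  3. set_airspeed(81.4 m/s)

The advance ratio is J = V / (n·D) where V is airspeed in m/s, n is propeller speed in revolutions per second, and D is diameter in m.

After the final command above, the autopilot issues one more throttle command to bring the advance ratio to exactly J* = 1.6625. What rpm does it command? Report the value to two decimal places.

rpm = 2291.53

set_propeller: D = 1.282 m, P = 1.643 m (p = P/D = 1.281591); state ← (V=0, rpm=0)
throttle_to(11054): rpm ← 11054
set_airspeed(81.4): V ← 81.4 m/s
final state: V = 81.4 m/s, rpm = 11054 → n = rpm/60 = 184.233333 rev/s
target J* = 1.6625; solve J* = V/(n·D) for n: n = V/(J*·D) = 81.4/(1.6625 × 1.282) = 38.192204 rev/s
rpm = 60·n = 2291.532263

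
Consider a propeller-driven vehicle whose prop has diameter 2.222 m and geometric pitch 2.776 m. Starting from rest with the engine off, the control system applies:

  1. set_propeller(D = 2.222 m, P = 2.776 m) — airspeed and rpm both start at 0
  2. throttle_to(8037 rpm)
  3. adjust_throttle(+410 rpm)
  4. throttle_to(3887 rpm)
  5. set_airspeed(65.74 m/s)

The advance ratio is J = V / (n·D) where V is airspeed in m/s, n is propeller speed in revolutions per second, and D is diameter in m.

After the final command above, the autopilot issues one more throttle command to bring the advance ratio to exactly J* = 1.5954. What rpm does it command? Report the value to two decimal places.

set_propeller: D = 2.222 m, P = 2.776 m (p = P/D = 1.249325); state ← (V=0, rpm=0)
throttle_to(8037): rpm ← 8037
adjust_throttle(+410): rpm ← 8037 +410 = 8447
throttle_to(3887): rpm ← 3887
set_airspeed(65.74): V ← 65.74 m/s
final state: V = 65.74 m/s, rpm = 3887 → n = rpm/60 = 64.783333 rev/s
target J* = 1.5954; solve J* = V/(n·D) for n: n = V/(J*·D) = 65.74/(1.5954 × 2.222) = 18.544540 rev/s
rpm = 60·n = 1112.672380

rpm = 1112.67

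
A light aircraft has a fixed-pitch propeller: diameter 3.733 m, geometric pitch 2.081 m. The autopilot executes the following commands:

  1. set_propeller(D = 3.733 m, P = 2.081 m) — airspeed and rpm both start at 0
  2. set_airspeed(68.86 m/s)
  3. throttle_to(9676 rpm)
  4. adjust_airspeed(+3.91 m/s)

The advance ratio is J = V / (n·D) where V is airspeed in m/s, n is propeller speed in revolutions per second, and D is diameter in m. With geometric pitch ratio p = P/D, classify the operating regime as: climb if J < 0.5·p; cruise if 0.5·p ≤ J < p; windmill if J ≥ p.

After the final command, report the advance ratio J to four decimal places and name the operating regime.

J = 0.1209, regime = climb

set_propeller: D = 3.733 m, P = 2.081 m (p = P/D = 0.557460); state ← (V=0, rpm=0)
set_airspeed(68.86): V ← 68.86 m/s
throttle_to(9676): rpm ← 9676
adjust_airspeed(+3.91): V ← 68.86 +3.91 = 72.77 m/s
final state: V = 72.77 m/s, rpm = 9676 → n = rpm/60 = 161.266667 rev/s
J = V / (n·D) = 72.77 / (161.266667 × 3.733) = 0.120879
regime bands: climb J<0.2787 | cruise [0.2787, 0.5575) | windmill J≥0.5575
J = 0.1209 → climb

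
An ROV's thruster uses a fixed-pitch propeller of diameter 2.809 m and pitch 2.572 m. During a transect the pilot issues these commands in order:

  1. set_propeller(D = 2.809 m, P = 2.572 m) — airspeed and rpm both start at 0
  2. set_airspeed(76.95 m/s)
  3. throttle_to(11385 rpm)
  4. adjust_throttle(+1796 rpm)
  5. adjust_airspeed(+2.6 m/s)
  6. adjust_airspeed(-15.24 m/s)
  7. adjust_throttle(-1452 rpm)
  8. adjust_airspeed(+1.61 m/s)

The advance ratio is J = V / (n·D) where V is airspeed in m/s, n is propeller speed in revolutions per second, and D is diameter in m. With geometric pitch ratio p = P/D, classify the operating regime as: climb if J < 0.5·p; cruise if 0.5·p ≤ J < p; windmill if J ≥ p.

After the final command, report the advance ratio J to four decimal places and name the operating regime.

set_propeller: D = 2.809 m, P = 2.572 m (p = P/D = 0.915628); state ← (V=0, rpm=0)
set_airspeed(76.95): V ← 76.95 m/s
throttle_to(11385): rpm ← 11385
adjust_throttle(+1796): rpm ← 11385 +1796 = 13181
adjust_airspeed(+2.6): V ← 76.95 +2.6 = 79.55 m/s
adjust_airspeed(-15.24): V ← 79.55 -15.24 = 64.31 m/s
adjust_throttle(-1452): rpm ← 13181 -1452 = 11729
adjust_airspeed(+1.61): V ← 64.31 +1.61 = 65.92 m/s
final state: V = 65.92 m/s, rpm = 11729 → n = rpm/60 = 195.483333 rev/s
J = V / (n·D) = 65.92 / (195.483333 × 2.809) = 0.120048
regime bands: climb J<0.4578 | cruise [0.4578, 0.9156) | windmill J≥0.9156
J = 0.1200 → climb

J = 0.1200, regime = climb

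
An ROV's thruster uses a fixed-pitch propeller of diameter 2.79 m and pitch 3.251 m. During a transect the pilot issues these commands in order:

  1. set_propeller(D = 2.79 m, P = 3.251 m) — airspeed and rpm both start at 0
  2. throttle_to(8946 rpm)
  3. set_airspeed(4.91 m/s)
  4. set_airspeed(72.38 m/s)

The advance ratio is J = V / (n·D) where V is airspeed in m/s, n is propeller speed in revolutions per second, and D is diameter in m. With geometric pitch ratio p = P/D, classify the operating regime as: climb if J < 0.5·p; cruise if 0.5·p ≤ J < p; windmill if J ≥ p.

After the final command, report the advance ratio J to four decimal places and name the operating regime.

J = 0.1740, regime = climb

set_propeller: D = 2.79 m, P = 3.251 m (p = P/D = 1.165233); state ← (V=0, rpm=0)
throttle_to(8946): rpm ← 8946
set_airspeed(4.91): V ← 4.91 m/s
set_airspeed(72.38): V ← 72.38 m/s
final state: V = 72.38 m/s, rpm = 8946 → n = rpm/60 = 149.100000 rev/s
J = V / (n·D) = 72.38 / (149.100000 × 2.79) = 0.173995
regime bands: climb J<0.5826 | cruise [0.5826, 1.1652) | windmill J≥1.1652
J = 0.1740 → climb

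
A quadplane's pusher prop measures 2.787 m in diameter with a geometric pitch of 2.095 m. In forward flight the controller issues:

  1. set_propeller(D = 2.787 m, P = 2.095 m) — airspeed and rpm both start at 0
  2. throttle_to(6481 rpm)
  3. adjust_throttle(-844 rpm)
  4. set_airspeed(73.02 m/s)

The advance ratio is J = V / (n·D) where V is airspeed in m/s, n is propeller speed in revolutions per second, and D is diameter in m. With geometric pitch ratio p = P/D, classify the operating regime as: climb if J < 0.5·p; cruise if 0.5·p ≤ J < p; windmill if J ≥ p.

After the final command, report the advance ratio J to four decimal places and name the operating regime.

set_propeller: D = 2.787 m, P = 2.095 m (p = P/D = 0.751704); state ← (V=0, rpm=0)
throttle_to(6481): rpm ← 6481
adjust_throttle(-844): rpm ← 6481 -844 = 5637
set_airspeed(73.02): V ← 73.02 m/s
final state: V = 73.02 m/s, rpm = 5637 → n = rpm/60 = 93.950000 rev/s
J = V / (n·D) = 73.02 / (93.950000 × 2.787) = 0.278874
regime bands: climb J<0.3759 | cruise [0.3759, 0.7517) | windmill J≥0.7517
J = 0.2789 → climb

J = 0.2789, regime = climb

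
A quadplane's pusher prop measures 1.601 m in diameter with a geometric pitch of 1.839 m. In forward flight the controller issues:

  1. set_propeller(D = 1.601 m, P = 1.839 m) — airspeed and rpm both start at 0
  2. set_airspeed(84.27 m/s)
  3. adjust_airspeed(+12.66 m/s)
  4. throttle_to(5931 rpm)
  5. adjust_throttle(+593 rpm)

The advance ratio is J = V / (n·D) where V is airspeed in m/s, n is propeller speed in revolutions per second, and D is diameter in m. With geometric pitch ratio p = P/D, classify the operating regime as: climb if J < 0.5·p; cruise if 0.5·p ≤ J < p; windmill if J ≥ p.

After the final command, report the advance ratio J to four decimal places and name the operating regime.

J = 0.5568, regime = climb

set_propeller: D = 1.601 m, P = 1.839 m (p = P/D = 1.148657); state ← (V=0, rpm=0)
set_airspeed(84.27): V ← 84.27 m/s
adjust_airspeed(+12.66): V ← 84.27 +12.66 = 96.93 m/s
throttle_to(5931): rpm ← 5931
adjust_throttle(+593): rpm ← 5931 +593 = 6524
final state: V = 96.93 m/s, rpm = 6524 → n = rpm/60 = 108.733333 rev/s
J = V / (n·D) = 96.93 / (108.733333 × 1.601) = 0.556806
regime bands: climb J<0.5743 | cruise [0.5743, 1.1487) | windmill J≥1.1487
J = 0.5568 → climb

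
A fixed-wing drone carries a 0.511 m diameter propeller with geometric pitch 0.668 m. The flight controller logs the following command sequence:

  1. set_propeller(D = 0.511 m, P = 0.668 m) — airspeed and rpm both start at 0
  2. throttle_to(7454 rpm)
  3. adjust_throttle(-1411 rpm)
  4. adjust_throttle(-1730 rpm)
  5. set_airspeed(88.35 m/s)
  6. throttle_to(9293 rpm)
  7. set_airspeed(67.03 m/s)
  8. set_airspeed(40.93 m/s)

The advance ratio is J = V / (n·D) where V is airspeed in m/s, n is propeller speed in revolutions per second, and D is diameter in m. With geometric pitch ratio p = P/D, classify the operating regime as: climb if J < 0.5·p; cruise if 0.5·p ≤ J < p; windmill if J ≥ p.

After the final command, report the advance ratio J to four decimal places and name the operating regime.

set_propeller: D = 0.511 m, P = 0.668 m (p = P/D = 1.307241); state ← (V=0, rpm=0)
throttle_to(7454): rpm ← 7454
adjust_throttle(-1411): rpm ← 7454 -1411 = 6043
adjust_throttle(-1730): rpm ← 6043 -1730 = 4313
set_airspeed(88.35): V ← 88.35 m/s
throttle_to(9293): rpm ← 9293
set_airspeed(67.03): V ← 67.03 m/s
set_airspeed(40.93): V ← 40.93 m/s
final state: V = 40.93 m/s, rpm = 9293 → n = rpm/60 = 154.883333 rev/s
J = V / (n·D) = 40.93 / (154.883333 × 0.511) = 0.517150
regime bands: climb J<0.6536 | cruise [0.6536, 1.3072) | windmill J≥1.3072
J = 0.5171 → climb

J = 0.5171, regime = climb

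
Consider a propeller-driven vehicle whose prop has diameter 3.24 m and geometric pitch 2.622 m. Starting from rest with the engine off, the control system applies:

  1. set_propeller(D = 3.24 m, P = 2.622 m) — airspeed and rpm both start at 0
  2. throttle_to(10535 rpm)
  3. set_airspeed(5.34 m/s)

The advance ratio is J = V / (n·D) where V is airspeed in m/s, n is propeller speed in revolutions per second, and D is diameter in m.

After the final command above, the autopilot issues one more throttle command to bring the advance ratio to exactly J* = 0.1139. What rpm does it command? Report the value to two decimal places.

rpm = 868.21

set_propeller: D = 3.24 m, P = 2.622 m (p = P/D = 0.809259); state ← (V=0, rpm=0)
throttle_to(10535): rpm ← 10535
set_airspeed(5.34): V ← 5.34 m/s
final state: V = 5.34 m/s, rpm = 10535 → n = rpm/60 = 175.583333 rev/s
target J* = 0.1139; solve J* = V/(n·D) for n: n = V/(J*·D) = 5.34/(0.1139 × 3.24) = 14.470133 rev/s
rpm = 60·n = 868.207980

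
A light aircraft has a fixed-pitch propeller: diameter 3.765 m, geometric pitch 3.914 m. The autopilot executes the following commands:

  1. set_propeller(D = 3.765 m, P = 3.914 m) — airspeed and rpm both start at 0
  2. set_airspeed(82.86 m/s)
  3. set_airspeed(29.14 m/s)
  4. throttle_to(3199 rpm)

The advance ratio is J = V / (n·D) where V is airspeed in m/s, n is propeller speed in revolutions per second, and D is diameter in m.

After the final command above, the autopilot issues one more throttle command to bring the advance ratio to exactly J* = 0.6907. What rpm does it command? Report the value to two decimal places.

set_propeller: D = 3.765 m, P = 3.914 m (p = P/D = 1.039575); state ← (V=0, rpm=0)
set_airspeed(82.86): V ← 82.86 m/s
set_airspeed(29.14): V ← 29.14 m/s
throttle_to(3199): rpm ← 3199
final state: V = 29.14 m/s, rpm = 3199 → n = rpm/60 = 53.316667 rev/s
target J* = 0.6907; solve J* = V/(n·D) for n: n = V/(J*·D) = 29.14/(0.6907 × 3.765) = 11.205600 rev/s
rpm = 60·n = 672.335993

rpm = 672.34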